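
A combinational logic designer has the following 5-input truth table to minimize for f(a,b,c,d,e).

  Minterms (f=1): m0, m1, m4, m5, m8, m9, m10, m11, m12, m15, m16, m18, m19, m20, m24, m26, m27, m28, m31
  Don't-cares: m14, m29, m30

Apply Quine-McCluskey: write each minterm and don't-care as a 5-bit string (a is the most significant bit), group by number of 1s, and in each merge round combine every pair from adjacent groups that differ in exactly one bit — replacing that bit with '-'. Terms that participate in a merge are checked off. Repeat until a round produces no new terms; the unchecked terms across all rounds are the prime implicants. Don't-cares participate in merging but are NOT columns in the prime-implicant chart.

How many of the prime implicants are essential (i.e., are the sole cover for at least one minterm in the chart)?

4

Round 0: 00000✓ 00001✓ 00100✓ 00101✓ 01000✓ 01001✓ 01010✓ 01011✓ 01100✓ 01110✓ 01111✓ 10000✓ 10010✓ 10011✓ 10100✓ 11000✓ 11010✓ 11011✓ 11100✓ 11101✓ 11110✓ 11111✓
Round 1: -0000✓ -0100✓ -1000✓ -1010✓ -1011✓ -1100✓ -1110✓ -1111✓ 0-000✓ 0-001✓ 0-100✓ 00-00✓ 00-01✓ 0000-✓ 0010-✓ 01-00✓ 01-10✓ 01-11✓ 010-0✓ 010-1✓ 0100-✓ 0101-✓ 011-0✓ 0111-✓ 1-000✓ 1-010✓ 1-011✓ 1-100✓ 10-00✓ 100-0✓ 1001-✓ 11-00✓ 11-10✓ 11-11✓ 110-0✓ 1101-✓ 111-0✓ 111-1✓ 1110-✓ 1111-✓
Round 2: --000✓ --100✓ -0-00✓ -1-00✓ -1-10✓ -1-11✓ -10-0✓ -101-✓ -11-0✓ -111-✓ 0--00✓ 0-00- 00-0- 01--0✓ 01-1-✓ 010-- 1--00✓ 1-0-0 1-01- 11--0✓ 11-1-✓ 111--
Round 3: ---00 -1--0 -1-1-
PIs = {---00, -1--0, -1-1-, 0-00-, 00-0-, 010--, 1-0-0, 1-01-, 111--}
Coverage chart:
  m0: ---00,0-00-,00-0-
  m1: 0-00-,00-0-
  m4: ---00,00-0-
  m5: 00-0- ←essential
  m8: ---00,-1--0,0-00-,010--
  m9: 0-00-,010--
  m10: -1--0,-1-1-,010--
  m11: -1-1-,010--
  m12: ---00,-1--0
  m15: -1-1- ←essential
  m16: ---00,1-0-0
  m18: 1-0-0,1-01-
  m19: 1-01- ←essential
  m20: ---00 ←essential
  m24: ---00,-1--0,1-0-0
  m26: -1--0,-1-1-,1-0-0,1-01-
  m27: -1-1-,1-01-
  m28: ---00,-1--0,111--
  m31: -1-1-,111--
Essential: ---00, -1-1-, 00-0-, 1-01-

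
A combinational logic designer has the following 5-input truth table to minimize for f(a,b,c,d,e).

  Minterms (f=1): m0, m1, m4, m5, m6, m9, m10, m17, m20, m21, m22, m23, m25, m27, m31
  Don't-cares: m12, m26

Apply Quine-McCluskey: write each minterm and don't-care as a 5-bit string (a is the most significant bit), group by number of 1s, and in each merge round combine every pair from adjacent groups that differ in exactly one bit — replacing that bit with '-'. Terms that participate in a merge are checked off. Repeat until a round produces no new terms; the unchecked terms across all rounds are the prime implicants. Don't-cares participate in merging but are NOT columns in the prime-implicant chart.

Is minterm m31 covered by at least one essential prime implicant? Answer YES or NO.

NO

[col 0] 00000*, 00001*, 00100*, 00101*, 00110*, 01001*, 01010*, 01100*, 10001*, 10100*, 10101*, 10110*, 10111*, 11001*, 11010*, 11011*, 11111*
[col 1] -0001*, -0100*, -0101*, -0110*, -1001*, -1010, 0-001*, 0-100, 00-00*, 00-01*, 0000-*, 001-0*, 0010-*, 1-001*, 1-111, 10-01*, 101-0*, 101-1*, 1010-*, 1011-*, 11-11, 110-1, 1101-
[col 2] --001, -0-01, -01-0, -010-, 00-0-, 101--
Prime implicants: --001, -0-01, -01-0, -010-, -1010, 0-100, 00-0-, 1-111, 101--, 11-11, 110-1, 1101-
PI chart (minterm → PIs covering it):
  0 | 00-0-  (sole → essential)
  1 | --001,-0-01,00-0-
  4 | -01-0,-010-,0-100,00-0-
  5 | -0-01,-010-,00-0-
  6 | -01-0  (sole → essential)
  9 | --001  (sole → essential)
  10 | -1010  (sole → essential)
  17 | --001,-0-01
  20 | -01-0,-010-,101--
  21 | -0-01,-010-,101--
  22 | -01-0,101--
  23 | 1-111,101--
  25 | --001,110-1
  27 | 11-11,110-1,1101-
  31 | 1-111,11-11
Essential prime implicants: --001, -01-0, -1010, 00-0-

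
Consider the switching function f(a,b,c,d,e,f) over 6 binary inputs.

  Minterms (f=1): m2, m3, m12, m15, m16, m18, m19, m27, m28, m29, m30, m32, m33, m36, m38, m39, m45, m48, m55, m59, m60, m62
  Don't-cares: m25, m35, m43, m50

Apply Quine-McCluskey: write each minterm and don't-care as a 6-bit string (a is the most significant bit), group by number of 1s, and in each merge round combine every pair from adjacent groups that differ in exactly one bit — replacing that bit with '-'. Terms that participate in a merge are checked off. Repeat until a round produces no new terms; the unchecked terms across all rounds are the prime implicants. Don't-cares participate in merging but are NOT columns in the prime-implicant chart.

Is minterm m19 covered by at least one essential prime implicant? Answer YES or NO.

YES

Round 0: 000010✓ 000011✓ 001100✓ 001111 010000✓ 010010✓ 010011✓ 011001✓ 011011✓ 011100✓ 011101✓ 011110✓ 100000✓ 100001✓ 100011✓ 100100✓ 100110✓ 100111✓ 101011✓ 101101 110000✓ 110010✓ 110111✓ 111011✓ 111100✓ 111110✓
Round 1: -00011 -10000✓ -10010✓ -11011 -11100✓ -11110✓ 0-0010✓ 0-0011✓ 0-1100 00001-✓ 01-011 0100-0✓ 01001-✓ 011-01 0110-1 0111-0✓ 01110- 1-0000 1-0111 1-1011 10-011 100-00 100-11 1000-1 10000- 1001-0 10011- 1100-0✓ 1111-0✓
Round 2: -100-0 -111-0 0-001-
PIs = {-00011, -100-0, -11011, -111-0, 0-001-, 0-1100, 001111, 01-011, 011-01, 0110-1, 01110-, 1-0000, 1-0111, 1-1011, 10-011, 100-00, 100-11, 1000-1, 10000-, 1001-0, 10011-, 101101}
Coverage chart:
  m2: 0-001- ←essential
  m3: -00011,0-001-
  m12: 0-1100 ←essential
  m15: 001111 ←essential
  m16: -100-0 ←essential
  m18: -100-0,0-001-
  m19: 0-001-,01-011
  m27: -11011,01-011,0110-1
  m28: -111-0,0-1100,01110-
  m29: 011-01,01110-
  m30: -111-0 ←essential
  m32: 1-0000,100-00,10000-
  m33: 1000-1,10000-
  m36: 100-00,1001-0
  m38: 1001-0,10011-
  m39: 1-0111,100-11,10011-
  m45: 101101 ←essential
  m48: -100-0,1-0000
  m55: 1-0111 ←essential
  m59: -11011,1-1011
  m60: -111-0 ←essential
  m62: -111-0 ←essential
Essential: -100-0, -111-0, 0-001-, 0-1100, 001111, 1-0111, 101101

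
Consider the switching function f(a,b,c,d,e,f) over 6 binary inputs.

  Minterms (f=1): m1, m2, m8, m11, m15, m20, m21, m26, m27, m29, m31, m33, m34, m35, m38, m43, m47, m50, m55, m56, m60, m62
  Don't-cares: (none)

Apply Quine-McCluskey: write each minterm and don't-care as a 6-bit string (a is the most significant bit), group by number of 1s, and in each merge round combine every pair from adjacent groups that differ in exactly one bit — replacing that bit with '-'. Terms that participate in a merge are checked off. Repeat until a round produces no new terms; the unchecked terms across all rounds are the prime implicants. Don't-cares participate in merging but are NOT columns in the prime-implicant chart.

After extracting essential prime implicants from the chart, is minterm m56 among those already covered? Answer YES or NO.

[col 0] 000001*, 000010*, 001000, 001011*, 001111*, 010100*, 010101*, 011010*, 011011*, 011101*, 011111*, 100001*, 100010*, 100011*, 100110*, 101011*, 101111*, 110010*, 110111, 111000*, 111100*, 111110*
[col 1] -00001, -00010, -01011*, -01111*, 0-1011*, 0-1111*, 001-11*, 01-101, 01010-, 011-11*, 01101-, 0111-1, 1-0010, 10-011, 100-10, 1000-1, 10001-, 101-11*, 111-00, 1111-0
[col 2] -01-11, 0-1-11
Prime implicants: -00001, -00010, -01-11, 0-1-11, 001000, 01-101, 01010-, 01101-, 0111-1, 1-0010, 10-011, 100-10, 1000-1, 10001-, 110111, 111-00, 1111-0
PI chart (minterm → PIs covering it):
  1 | -00001  (sole → essential)
  2 | -00010  (sole → essential)
  8 | 001000  (sole → essential)
  11 | -01-11,0-1-11
  15 | -01-11,0-1-11
  20 | 01010-  (sole → essential)
  21 | 01-101,01010-
  26 | 01101-  (sole → essential)
  27 | 0-1-11,01101-
  29 | 01-101,0111-1
  31 | 0-1-11,0111-1
  33 | -00001,1000-1
  34 | -00010,1-0010,100-10,10001-
  35 | 10-011,1000-1,10001-
  38 | 100-10  (sole → essential)
  43 | -01-11,10-011
  47 | -01-11  (sole → essential)
  50 | 1-0010  (sole → essential)
  55 | 110111  (sole → essential)
  56 | 111-00  (sole → essential)
  60 | 111-00,1111-0
  62 | 1111-0  (sole → essential)
Essential prime implicants: -00001, -00010, -01-11, 001000, 01010-, 01101-, 1-0010, 100-10, 110111, 111-00, 1111-0

YES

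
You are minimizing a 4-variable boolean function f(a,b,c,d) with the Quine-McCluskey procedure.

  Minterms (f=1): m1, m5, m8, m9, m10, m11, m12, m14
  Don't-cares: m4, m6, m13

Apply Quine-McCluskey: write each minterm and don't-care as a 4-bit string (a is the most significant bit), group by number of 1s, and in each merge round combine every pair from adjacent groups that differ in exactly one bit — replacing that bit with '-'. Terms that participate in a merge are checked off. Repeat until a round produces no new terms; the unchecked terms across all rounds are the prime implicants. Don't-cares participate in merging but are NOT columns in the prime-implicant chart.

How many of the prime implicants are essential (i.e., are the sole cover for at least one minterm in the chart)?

2

[col 0] 0001*, 0100*, 0101*, 0110*, 1000*, 1001*, 1010*, 1011*, 1100*, 1101*, 1110*
[col 1] -001*, -100*, -101*, -110*, 0-01*, 01-0*, 010-*, 1-00*, 1-01*, 1-10*, 10-0*, 10-1*, 100-*, 101-*, 11-0*, 110-*
[col 2] --01, -1-0, -10-, 1--0, 1-0-, 10--
Prime implicants: --01, -1-0, -10-, 1--0, 1-0-, 10--
PI chart (minterm → PIs covering it):
  1 | --01  (sole → essential)
  5 | --01,-10-
  8 | 1--0,1-0-,10--
  9 | --01,1-0-,10--
  10 | 1--0,10--
  11 | 10--  (sole → essential)
  12 | -1-0,-10-,1--0,1-0-
  14 | -1-0,1--0
Essential prime implicants: --01, 10--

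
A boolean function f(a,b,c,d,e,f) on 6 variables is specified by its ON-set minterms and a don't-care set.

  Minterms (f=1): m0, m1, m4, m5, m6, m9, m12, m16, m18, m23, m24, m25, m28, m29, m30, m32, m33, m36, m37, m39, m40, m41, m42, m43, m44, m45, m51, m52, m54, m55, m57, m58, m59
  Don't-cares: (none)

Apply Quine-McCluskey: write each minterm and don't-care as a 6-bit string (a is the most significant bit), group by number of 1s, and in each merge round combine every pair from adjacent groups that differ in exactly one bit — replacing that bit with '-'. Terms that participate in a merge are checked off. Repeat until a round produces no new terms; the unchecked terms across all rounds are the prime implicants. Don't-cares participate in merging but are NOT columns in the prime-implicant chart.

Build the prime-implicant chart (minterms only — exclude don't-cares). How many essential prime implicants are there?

8

[col 0] 000000*, 000001*, 000100*, 000101*, 000110*, 001001*, 001100*, 010000*, 010010*, 010111*, 011000*, 011001*, 011100*, 011101*, 011110*, 100000*, 100001*, 100100*, 100101*, 100111*, 101000*, 101001*, 101010*, 101011*, 101100*, 101101*, 110011*, 110100*, 110110*, 110111*, 111001*, 111010*, 111011*
[col 1] -00000*, -00001*, -00100*, -00101*, -01001*, -01100*, -10111, -11001*, 0-0000, 0-1001*, 0-1100, 00-001*, 00-100*, 000-00*, 000-01*, 00000-*, 0001-0, 00010-*, 01-000, 0100-0, 011-00*, 011-01*, 01100-*, 0111-0, 01110-*, 1-0100, 1-0111, 1-1001*, 1-1010*, 1-1011*, 10-000*, 10-001*, 10-100*, 10-101*, 100-00*, 100-01*, 10000-*, 1001-1, 10010-*, 101-00*, 101-01*, 1010-0*, 1010-1*, 10100-*, 10101-*, 10110-*, 11-011, 110-11, 1101-0, 11011-, 1110-1*, 11101-*
[col 2] --1001, -0-001, -0-100, -00-00*, -00-01*, -0000-*, -0010-*, 000-0-*, 011-0-, 1-10-1, 1-101-, 10--00*, 10--01*, 10-00-*, 10-10-*, 100-0-*, 101-0-*, 1010--
[col 3] -00-0-, 10--0-
Prime implicants: --1001, -0-001, -0-100, -00-0-, -10111, 0-0000, 0-1100, 0001-0, 01-000, 0100-0, 011-0-, 0111-0, 1-0100, 1-0111, 1-10-1, 1-101-, 10--0-, 1001-1, 1010--, 11-011, 110-11, 1101-0, 11011-
PI chart (minterm → PIs covering it):
  0 | -00-0-,0-0000
  1 | -0-001,-00-0-
  4 | -0-100,-00-0-,0001-0
  5 | -00-0-  (sole → essential)
  6 | 0001-0  (sole → essential)
  9 | --1001,-0-001
  12 | -0-100,0-1100
  16 | 0-0000,01-000,0100-0
  18 | 0100-0  (sole → essential)
  23 | -10111  (sole → essential)
  24 | 01-000,011-0-
  25 | --1001,011-0-
  28 | 0-1100,011-0-,0111-0
  29 | 011-0-  (sole → essential)
  30 | 0111-0  (sole → essential)
  32 | -00-0-,10--0-
  33 | -0-001,-00-0-,10--0-
  36 | -0-100,-00-0-,1-0100,10--0-
  37 | -00-0-,10--0-,1001-1
  39 | 1-0111,1001-1
  40 | 10--0-,1010--
  41 | --1001,-0-001,1-10-1,10--0-,1010--
  42 | 1-101-,1010--
  43 | 1-10-1,1-101-,1010--
  44 | -0-100,10--0-
  45 | 10--0-  (sole → essential)
  51 | 11-011,110-11
  52 | 1-0100,1101-0
  54 | 1101-0,11011-
  55 | -10111,1-0111,110-11,11011-
  57 | --1001,1-10-1
  58 | 1-101-  (sole → essential)
  59 | 1-10-1,1-101-,11-011
Essential prime implicants: -00-0-, -10111, 0001-0, 0100-0, 011-0-, 0111-0, 1-101-, 10--0-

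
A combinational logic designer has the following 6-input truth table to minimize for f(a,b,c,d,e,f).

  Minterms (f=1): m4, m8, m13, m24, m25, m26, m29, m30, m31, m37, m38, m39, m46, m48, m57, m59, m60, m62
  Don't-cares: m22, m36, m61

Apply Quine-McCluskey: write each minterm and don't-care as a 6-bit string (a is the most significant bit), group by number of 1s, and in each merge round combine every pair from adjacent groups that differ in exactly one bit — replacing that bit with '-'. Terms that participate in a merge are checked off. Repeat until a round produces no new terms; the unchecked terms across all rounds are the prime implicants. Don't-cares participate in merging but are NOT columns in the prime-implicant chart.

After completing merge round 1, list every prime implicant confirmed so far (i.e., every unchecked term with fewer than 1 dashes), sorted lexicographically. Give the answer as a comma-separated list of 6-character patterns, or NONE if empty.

[col 0] 000100*, 001000*, 001101*, 010110*, 011000*, 011001*, 011010*, 011101*, 011110*, 011111*, 100100*, 100101*, 100110*, 100111*, 101110*, 110000, 111001*, 111011*, 111100*, 111101*, 111110*
[col 1] -00100, -11001*, -11101*, -11110, 0-1000, 0-1101, 01-110, 011-01*, 011-10, 0110-0, 01100-, 0111-1, 01111-, 1-1110, 10-110, 1001-0*, 1001-1*, 10010-*, 10011-*, 111-01*, 1110-1, 1111-0, 11110-
[col 2] -11-01, 1001--
Prime implicants: -00100, -11-01, -11110, 0-1000, 0-1101, 01-110, 011-10, 0110-0, 01100-, 0111-1, 01111-, 1-1110, 10-110, 1001--, 110000, 1110-1, 1111-0, 11110-

110000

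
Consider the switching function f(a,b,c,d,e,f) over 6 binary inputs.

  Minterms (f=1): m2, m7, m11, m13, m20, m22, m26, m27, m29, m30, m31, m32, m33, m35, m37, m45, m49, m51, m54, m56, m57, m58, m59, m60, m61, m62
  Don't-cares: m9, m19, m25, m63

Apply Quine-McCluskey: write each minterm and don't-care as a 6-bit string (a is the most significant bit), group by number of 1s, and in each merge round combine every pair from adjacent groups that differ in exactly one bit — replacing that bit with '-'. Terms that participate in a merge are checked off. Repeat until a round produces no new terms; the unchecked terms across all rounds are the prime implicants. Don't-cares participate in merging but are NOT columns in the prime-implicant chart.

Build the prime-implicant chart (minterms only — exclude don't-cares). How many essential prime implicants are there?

9

size-2^0 implicants → 000010  000111  001001(✓)  001011(✓)  001101(✓)  010011(✓)  010100(✓)  010110(✓)  011001(✓)  011010(✓)  011011(✓)  011101(✓)  011110(✓)  011111(✓)  100000(✓)  100001(✓)  100011(✓)  100101(✓)  101101(✓)  110001(✓)  110011(✓)  110110(✓)  111000(✓)  111001(✓)  111010(✓)  111011(✓)  111100(✓)  111101(✓)  111110(✓)  111111(✓)
size-2^1 implicants → -01101(✓)  -10011(✓)  -10110(✓)  -11001(✓)  -11010(✓)  -11011(✓)  -11101(✓)  -11110(✓)  -11111(✓)  0-1001(✓)  0-1011(✓)  0-1101(✓)  001-01(✓)  0010-1(✓)  01-011(✓)  01-110(✓)  0101-0  011-01(✓)  011-10(✓)  011-11(✓)  0110-1(✓)  01101-(✓)  0111-1(✓)  01111-(✓)  1-0001(✓)  1-0011(✓)  1-1101(✓)  10-101  100-01  1000-1(✓)  10000-  11-001(✓)  11-011(✓)  11-110(✓)  1100-1(✓)  111-00(✓)  111-01(✓)  111-10(✓)  111-11(✓)  1110-0(✓)  1110-1(✓)  11100-(✓)  11101-(✓)  1111-0(✓)  1111-1(✓)  11110-(✓)  11111-(✓)
size-2^2 implicants → --1101  -1-011  -1-110  -11-01(✓)  -11-10(✓)  -11-11(✓)  -110-1(✓)  -1101-(✓)  -111-1(✓)  -1111-(✓)  0-1-01  0-10-1  011--1(✓)  011-1-(✓)  1-00-1  11-0-1  111--0(✓)  111--1(✓)  111-0-(✓)  111-1-(✓)  1110--(✓)  1111--(✓)
size-2^3 implicants → -11--1  -11-1-  111---
Unchecked terms (primes): --1101, -1-011, -1-110, -11--1, -11-1-, 0-1-01, 0-10-1, 000010, 000111, 0101-0, 1-00-1, 10-101, 100-01, 10000-, 11-0-1, 111---
Minterm coverage:
  m2 ⊆ 000010 [E]
  m7 ⊆ 000111 [E]
  m11 ⊆ 0-10-1 [E]
  m13 ⊆ --1101,0-1-01
  m20 ⊆ 0101-0 [E]
  m22 ⊆ -1-110,0101-0
  m26 ⊆ -11-1- [E]
  m27 ⊆ -1-011,-11--1,-11-1-,0-10-1
  m29 ⊆ --1101,-11--1,0-1-01
  m30 ⊆ -1-110,-11-1-
  m31 ⊆ -11--1,-11-1-
  m32 ⊆ 10000- [E]
  m33 ⊆ 1-00-1,100-01,10000-
  m35 ⊆ 1-00-1 [E]
  m37 ⊆ 10-101,100-01
  m45 ⊆ --1101,10-101
  m49 ⊆ 1-00-1,11-0-1
  m51 ⊆ -1-011,1-00-1,11-0-1
  m54 ⊆ -1-110 [E]
  m56 ⊆ 111--- [E]
  m57 ⊆ -11--1,11-0-1,111---
  m58 ⊆ -11-1-,111---
  m59 ⊆ -1-011,-11--1,-11-1-,11-0-1,111---
  m60 ⊆ 111--- [E]
  m61 ⊆ --1101,-11--1,111---
  m62 ⊆ -1-110,-11-1-,111---
E = {-1-110, -11-1-, 0-10-1, 000010, 000111, 0101-0, 1-00-1, 10000-, 111---}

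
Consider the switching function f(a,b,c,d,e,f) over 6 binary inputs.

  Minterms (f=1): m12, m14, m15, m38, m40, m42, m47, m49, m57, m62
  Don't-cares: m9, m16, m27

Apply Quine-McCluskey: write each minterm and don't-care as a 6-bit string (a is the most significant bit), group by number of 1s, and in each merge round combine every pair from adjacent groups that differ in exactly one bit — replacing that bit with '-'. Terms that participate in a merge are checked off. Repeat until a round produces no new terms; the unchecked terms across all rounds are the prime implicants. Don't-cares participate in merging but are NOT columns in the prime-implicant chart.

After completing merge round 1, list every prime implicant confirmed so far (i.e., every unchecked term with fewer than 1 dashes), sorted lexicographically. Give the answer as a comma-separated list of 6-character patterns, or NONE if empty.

001001, 010000, 011011, 100110, 111110

size-2^0 implicants → 001001  001100(✓)  001110(✓)  001111(✓)  010000  011011  100110  101000(✓)  101010(✓)  101111(✓)  110001(✓)  111001(✓)  111110
size-2^1 implicants → -01111  0011-0  00111-  1010-0  11-001
Unchecked terms (primes): -01111, 001001, 0011-0, 00111-, 010000, 011011, 100110, 1010-0, 11-001, 111110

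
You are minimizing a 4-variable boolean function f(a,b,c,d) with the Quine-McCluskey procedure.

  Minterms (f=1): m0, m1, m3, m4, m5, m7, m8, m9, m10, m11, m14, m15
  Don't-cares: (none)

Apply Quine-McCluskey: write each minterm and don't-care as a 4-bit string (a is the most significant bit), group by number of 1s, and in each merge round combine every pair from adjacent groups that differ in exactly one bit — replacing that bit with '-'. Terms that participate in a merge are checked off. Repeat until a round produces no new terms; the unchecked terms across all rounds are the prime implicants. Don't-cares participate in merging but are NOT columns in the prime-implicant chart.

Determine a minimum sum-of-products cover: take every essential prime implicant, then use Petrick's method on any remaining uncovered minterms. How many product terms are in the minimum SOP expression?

size-2^0 implicants → 0000(✓)  0001(✓)  0011(✓)  0100(✓)  0101(✓)  0111(✓)  1000(✓)  1001(✓)  1010(✓)  1011(✓)  1110(✓)  1111(✓)
size-2^1 implicants → -000(✓)  -001(✓)  -011(✓)  -111(✓)  0-00(✓)  0-01(✓)  0-11(✓)  00-1(✓)  000-(✓)  01-1(✓)  010-(✓)  1-10(✓)  1-11(✓)  10-0(✓)  10-1(✓)  100-(✓)  101-(✓)  111-(✓)
size-2^2 implicants → --11  -0-1  -00-  0--1  0-0-  1-1-  10--
Unchecked terms (primes): --11, -0-1, -00-, 0--1, 0-0-, 1-1-, 10--
Minterm coverage:
  m0 ⊆ -00-,0-0-
  m1 ⊆ -0-1,-00-,0--1,0-0-
  m3 ⊆ --11,-0-1,0--1
  m4 ⊆ 0-0- [E]
  m5 ⊆ 0--1,0-0-
  m7 ⊆ --11,0--1
  m8 ⊆ -00-,10--
  m9 ⊆ -0-1,-00-,10--
  m10 ⊆ 1-1-,10--
  m11 ⊆ --11,-0-1,1-1-,10--
  m14 ⊆ 1-1- [E]
  m15 ⊆ --11,1-1-
E = {0-0-, 1-1-}
Petrick residual → --11, -00-
Cover = cd + b'c' + a'c' + ac  |cover|=4

4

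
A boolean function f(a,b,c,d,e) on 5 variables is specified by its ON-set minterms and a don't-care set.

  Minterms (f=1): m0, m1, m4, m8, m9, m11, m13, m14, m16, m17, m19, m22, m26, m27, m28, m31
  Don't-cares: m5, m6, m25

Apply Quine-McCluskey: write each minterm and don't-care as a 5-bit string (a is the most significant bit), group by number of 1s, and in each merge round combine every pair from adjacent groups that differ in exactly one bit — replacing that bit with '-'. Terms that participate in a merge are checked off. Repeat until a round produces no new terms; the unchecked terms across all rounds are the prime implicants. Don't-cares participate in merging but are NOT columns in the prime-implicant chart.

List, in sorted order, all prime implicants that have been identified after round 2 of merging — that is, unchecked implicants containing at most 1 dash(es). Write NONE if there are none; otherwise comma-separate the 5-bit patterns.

size-2^0 implicants → 00000(✓)  00001(✓)  00100(✓)  00101(✓)  00110(✓)  01000(✓)  01001(✓)  01011(✓)  01101(✓)  01110(✓)  10000(✓)  10001(✓)  10011(✓)  10110(✓)  11001(✓)  11010(✓)  11011(✓)  11100  11111(✓)
size-2^1 implicants → -0000(✓)  -0001(✓)  -0110  -1001(✓)  -1011(✓)  0-000(✓)  0-001(✓)  0-101(✓)  0-110  00-00(✓)  00-01(✓)  0000-(✓)  001-0  0010-(✓)  01-01(✓)  010-1(✓)  0100-(✓)  1-001(✓)  1-011(✓)  100-1(✓)  1000-(✓)  11-11  110-1(✓)  1101-
size-2^2 implicants → --001  -000-  -10-1  0--01  0-00-  00-0-  1-0-1
Unchecked terms (primes): --001, -000-, -0110, -10-1, 0--01, 0-00-, 0-110, 00-0-, 001-0, 1-0-1, 11-11, 1101-, 11100

-0110, 0-110, 001-0, 11-11, 1101-, 11100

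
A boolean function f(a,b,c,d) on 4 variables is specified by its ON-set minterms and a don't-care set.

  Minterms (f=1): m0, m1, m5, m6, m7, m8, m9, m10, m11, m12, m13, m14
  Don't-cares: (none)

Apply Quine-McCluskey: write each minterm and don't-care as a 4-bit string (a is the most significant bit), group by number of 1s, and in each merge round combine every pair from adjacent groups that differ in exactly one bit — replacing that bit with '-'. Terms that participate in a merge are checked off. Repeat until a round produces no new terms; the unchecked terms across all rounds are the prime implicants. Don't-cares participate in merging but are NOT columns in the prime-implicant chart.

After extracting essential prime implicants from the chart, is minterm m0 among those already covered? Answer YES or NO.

YES

[col 0] 0000*, 0001*, 0101*, 0110*, 0111*, 1000*, 1001*, 1010*, 1011*, 1100*, 1101*, 1110*
[col 1] -000*, -001*, -101*, -110, 0-01*, 000-*, 01-1, 011-, 1-00*, 1-01*, 1-10*, 10-0*, 10-1*, 100-*, 101-*, 11-0*, 110-*
[col 2] --01, -00-, 1--0, 1-0-, 10--
Prime implicants: --01, -00-, -110, 01-1, 011-, 1--0, 1-0-, 10--
PI chart (minterm → PIs covering it):
  0 | -00-  (sole → essential)
  1 | --01,-00-
  5 | --01,01-1
  6 | -110,011-
  7 | 01-1,011-
  8 | -00-,1--0,1-0-,10--
  9 | --01,-00-,1-0-,10--
  10 | 1--0,10--
  11 | 10--  (sole → essential)
  12 | 1--0,1-0-
  13 | --01,1-0-
  14 | -110,1--0
Essential prime implicants: -00-, 10--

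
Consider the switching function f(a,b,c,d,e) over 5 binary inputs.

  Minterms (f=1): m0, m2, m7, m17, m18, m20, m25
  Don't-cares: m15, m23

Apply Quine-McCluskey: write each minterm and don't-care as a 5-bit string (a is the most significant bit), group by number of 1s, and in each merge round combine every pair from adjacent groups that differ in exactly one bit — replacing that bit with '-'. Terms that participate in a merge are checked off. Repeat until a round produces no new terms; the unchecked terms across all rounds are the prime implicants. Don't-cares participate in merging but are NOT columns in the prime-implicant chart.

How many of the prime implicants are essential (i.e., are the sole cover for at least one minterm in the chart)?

4

[col 0] 00000*, 00010*, 00111*, 01111*, 10001*, 10010*, 10100, 10111*, 11001*
[col 1] -0010, -0111, 0-111, 000-0, 1-001
Prime implicants: -0010, -0111, 0-111, 000-0, 1-001, 10100
PI chart (minterm → PIs covering it):
  0 | 000-0  (sole → essential)
  2 | -0010,000-0
  7 | -0111,0-111
  17 | 1-001  (sole → essential)
  18 | -0010  (sole → essential)
  20 | 10100  (sole → essential)
  25 | 1-001  (sole → essential)
Essential prime implicants: -0010, 000-0, 1-001, 10100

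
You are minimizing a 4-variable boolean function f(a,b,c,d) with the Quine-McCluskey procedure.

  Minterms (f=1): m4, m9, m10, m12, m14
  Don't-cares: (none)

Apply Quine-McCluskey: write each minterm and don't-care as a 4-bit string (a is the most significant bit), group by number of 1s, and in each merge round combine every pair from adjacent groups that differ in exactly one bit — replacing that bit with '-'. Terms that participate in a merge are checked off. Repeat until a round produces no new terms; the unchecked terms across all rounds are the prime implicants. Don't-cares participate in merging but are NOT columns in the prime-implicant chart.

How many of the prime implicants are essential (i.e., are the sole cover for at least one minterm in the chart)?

3

Round 0: 0100✓ 1001 1010✓ 1100✓ 1110✓
Round 1: -100 1-10 11-0
PIs = {-100, 1-10, 1001, 11-0}
Coverage chart:
  m4: -100 ←essential
  m9: 1001 ←essential
  m10: 1-10 ←essential
  m12: -100,11-0
  m14: 1-10,11-0
Essential: -100, 1-10, 1001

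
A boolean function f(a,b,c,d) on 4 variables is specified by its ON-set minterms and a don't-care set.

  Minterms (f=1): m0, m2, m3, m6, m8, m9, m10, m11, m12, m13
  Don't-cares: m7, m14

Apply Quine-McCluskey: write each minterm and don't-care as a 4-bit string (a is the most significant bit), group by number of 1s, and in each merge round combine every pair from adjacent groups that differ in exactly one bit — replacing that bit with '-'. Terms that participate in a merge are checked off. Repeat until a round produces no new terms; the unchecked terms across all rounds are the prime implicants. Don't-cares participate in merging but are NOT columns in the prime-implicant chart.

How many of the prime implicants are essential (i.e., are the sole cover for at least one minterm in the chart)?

2

[col 0] 0000*, 0010*, 0011*, 0110*, 0111*, 1000*, 1001*, 1010*, 1011*, 1100*, 1101*, 1110*
[col 1] -000*, -010*, -011*, -110*, 0-10*, 0-11*, 00-0*, 001-*, 011-*, 1-00*, 1-01*, 1-10*, 10-0*, 10-1*, 100-*, 101-*, 11-0*, 110-*
[col 2] --10, -0-0, -01-, 0-1-, 1--0, 1-0-, 10--
Prime implicants: --10, -0-0, -01-, 0-1-, 1--0, 1-0-, 10--
PI chart (minterm → PIs covering it):
  0 | -0-0  (sole → essential)
  2 | --10,-0-0,-01-,0-1-
  3 | -01-,0-1-
  6 | --10,0-1-
  8 | -0-0,1--0,1-0-,10--
  9 | 1-0-,10--
  10 | --10,-0-0,-01-,1--0,10--
  11 | -01-,10--
  12 | 1--0,1-0-
  13 | 1-0-  (sole → essential)
Essential prime implicants: -0-0, 1-0-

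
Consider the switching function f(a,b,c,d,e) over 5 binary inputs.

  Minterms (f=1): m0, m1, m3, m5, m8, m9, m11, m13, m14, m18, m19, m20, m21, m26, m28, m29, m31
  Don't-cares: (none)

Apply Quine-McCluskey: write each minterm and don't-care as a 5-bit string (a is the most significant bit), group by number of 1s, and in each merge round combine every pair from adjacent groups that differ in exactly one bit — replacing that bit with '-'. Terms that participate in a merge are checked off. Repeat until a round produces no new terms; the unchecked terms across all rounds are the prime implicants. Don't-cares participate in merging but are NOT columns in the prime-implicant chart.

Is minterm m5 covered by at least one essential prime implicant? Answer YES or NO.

NO

[col 0] 00000*, 00001*, 00011*, 00101*, 01000*, 01001*, 01011*, 01101*, 01110, 10010*, 10011*, 10100*, 10101*, 11010*, 11100*, 11101*, 11111*
[col 1] -0011, -0101*, -1101*, 0-000*, 0-001*, 0-011*, 0-101*, 00-01*, 000-1*, 0000-*, 01-01*, 010-1*, 0100-*, 1-010, 1-100*, 1-101*, 1001-, 1010-*, 111-1, 1110-*
[col 2] --101, 0--01, 0-0-1, 0-00-, 1-10-
Prime implicants: --101, -0011, 0--01, 0-0-1, 0-00-, 01110, 1-010, 1-10-, 1001-, 111-1
PI chart (minterm → PIs covering it):
  0 | 0-00-  (sole → essential)
  1 | 0--01,0-0-1,0-00-
  3 | -0011,0-0-1
  5 | --101,0--01
  8 | 0-00-  (sole → essential)
  9 | 0--01,0-0-1,0-00-
  11 | 0-0-1  (sole → essential)
  13 | --101,0--01
  14 | 01110  (sole → essential)
  18 | 1-010,1001-
  19 | -0011,1001-
  20 | 1-10-  (sole → essential)
  21 | --101,1-10-
  26 | 1-010  (sole → essential)
  28 | 1-10-  (sole → essential)
  29 | --101,1-10-,111-1
  31 | 111-1  (sole → essential)
Essential prime implicants: 0-0-1, 0-00-, 01110, 1-010, 1-10-, 111-1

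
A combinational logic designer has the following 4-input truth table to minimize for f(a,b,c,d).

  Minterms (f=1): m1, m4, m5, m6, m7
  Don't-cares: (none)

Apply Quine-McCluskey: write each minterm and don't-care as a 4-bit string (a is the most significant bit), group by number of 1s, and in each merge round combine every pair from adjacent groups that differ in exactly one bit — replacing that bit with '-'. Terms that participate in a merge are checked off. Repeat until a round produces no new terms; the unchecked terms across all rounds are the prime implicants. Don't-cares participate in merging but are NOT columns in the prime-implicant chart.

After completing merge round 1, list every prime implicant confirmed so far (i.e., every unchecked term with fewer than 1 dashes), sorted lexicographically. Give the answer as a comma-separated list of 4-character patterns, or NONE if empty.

[col 0] 0001*, 0100*, 0101*, 0110*, 0111*
[col 1] 0-01, 01-0*, 01-1*, 010-*, 011-*
[col 2] 01--
Prime implicants: 0-01, 01--

NONE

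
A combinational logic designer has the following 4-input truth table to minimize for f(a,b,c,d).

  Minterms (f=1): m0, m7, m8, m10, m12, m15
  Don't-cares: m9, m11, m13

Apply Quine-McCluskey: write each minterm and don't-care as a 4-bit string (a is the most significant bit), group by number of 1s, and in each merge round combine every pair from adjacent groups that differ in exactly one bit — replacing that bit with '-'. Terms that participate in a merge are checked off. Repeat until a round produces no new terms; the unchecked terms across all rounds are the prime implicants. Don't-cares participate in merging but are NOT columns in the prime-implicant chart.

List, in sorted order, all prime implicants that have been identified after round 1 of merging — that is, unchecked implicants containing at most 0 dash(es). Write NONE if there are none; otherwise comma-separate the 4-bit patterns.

size-2^0 implicants → 0000(✓)  0111(✓)  1000(✓)  1001(✓)  1010(✓)  1011(✓)  1100(✓)  1101(✓)  1111(✓)
size-2^1 implicants → -000  -111  1-00(✓)  1-01(✓)  1-11(✓)  10-0(✓)  10-1(✓)  100-(✓)  101-(✓)  11-1(✓)  110-(✓)
size-2^2 implicants → 1--1  1-0-  10--
Unchecked terms (primes): -000, -111, 1--1, 1-0-, 10--

NONE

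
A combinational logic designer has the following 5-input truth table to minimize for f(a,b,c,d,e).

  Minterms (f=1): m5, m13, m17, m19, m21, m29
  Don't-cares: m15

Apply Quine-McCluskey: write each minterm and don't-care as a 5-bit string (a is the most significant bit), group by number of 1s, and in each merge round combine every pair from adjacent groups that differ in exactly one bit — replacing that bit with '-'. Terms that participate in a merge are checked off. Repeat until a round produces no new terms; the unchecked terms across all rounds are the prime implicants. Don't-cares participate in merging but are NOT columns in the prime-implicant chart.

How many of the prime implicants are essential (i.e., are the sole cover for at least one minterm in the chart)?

[col 0] 00101*, 01101*, 01111*, 10001*, 10011*, 10101*, 11101*
[col 1] -0101*, -1101*, 0-101*, 011-1, 1-101*, 10-01, 100-1
[col 2] --101
Prime implicants: --101, 011-1, 10-01, 100-1
PI chart (minterm → PIs covering it):
  5 | --101  (sole → essential)
  13 | --101,011-1
  17 | 10-01,100-1
  19 | 100-1  (sole → essential)
  21 | --101,10-01
  29 | --101  (sole → essential)
Essential prime implicants: --101, 100-1

2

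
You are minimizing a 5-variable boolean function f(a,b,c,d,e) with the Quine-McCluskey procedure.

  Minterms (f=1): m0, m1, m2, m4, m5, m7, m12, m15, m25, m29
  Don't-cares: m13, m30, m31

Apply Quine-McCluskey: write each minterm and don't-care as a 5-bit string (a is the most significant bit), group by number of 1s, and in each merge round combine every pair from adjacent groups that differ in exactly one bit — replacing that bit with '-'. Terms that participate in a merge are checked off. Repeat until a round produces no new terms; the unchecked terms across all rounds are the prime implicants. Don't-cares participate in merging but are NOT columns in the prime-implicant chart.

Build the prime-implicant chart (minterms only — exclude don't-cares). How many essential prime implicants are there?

[col 0] 00000*, 00001*, 00010*, 00100*, 00101*, 00111*, 01100*, 01101*, 01111*, 11001*, 11101*, 11110*, 11111*
[col 1] -1101*, -1111*, 0-100*, 0-101*, 0-111*, 00-00*, 00-01*, 000-0, 0000-*, 001-1*, 0010-*, 011-1*, 0110-*, 11-01, 111-1*, 1111-
[col 2] -11-1, 0-1-1, 0-10-, 00-0-
Prime implicants: -11-1, 0-1-1, 0-10-, 00-0-, 000-0, 11-01, 1111-
PI chart (minterm → PIs covering it):
  0 | 00-0-,000-0
  1 | 00-0-  (sole → essential)
  2 | 000-0  (sole → essential)
  4 | 0-10-,00-0-
  5 | 0-1-1,0-10-,00-0-
  7 | 0-1-1  (sole → essential)
  12 | 0-10-  (sole → essential)
  15 | -11-1,0-1-1
  25 | 11-01  (sole → essential)
  29 | -11-1,11-01
Essential prime implicants: 0-1-1, 0-10-, 00-0-, 000-0, 11-01

5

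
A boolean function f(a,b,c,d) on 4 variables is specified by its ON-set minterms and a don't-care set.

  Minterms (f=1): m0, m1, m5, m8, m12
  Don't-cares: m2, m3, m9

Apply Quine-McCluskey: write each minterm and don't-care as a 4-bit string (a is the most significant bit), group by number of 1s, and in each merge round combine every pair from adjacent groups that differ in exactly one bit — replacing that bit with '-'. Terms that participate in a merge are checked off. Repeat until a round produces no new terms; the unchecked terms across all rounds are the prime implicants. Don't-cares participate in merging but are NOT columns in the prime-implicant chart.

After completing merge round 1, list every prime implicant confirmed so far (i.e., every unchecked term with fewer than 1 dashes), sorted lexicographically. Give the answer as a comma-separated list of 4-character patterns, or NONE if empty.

NONE

Round 0: 0000✓ 0001✓ 0010✓ 0011✓ 0101✓ 1000✓ 1001✓ 1100✓
Round 1: -000✓ -001✓ 0-01 00-0✓ 00-1✓ 000-✓ 001-✓ 1-00 100-✓
Round 2: -00- 00--
PIs = {-00-, 0-01, 00--, 1-00}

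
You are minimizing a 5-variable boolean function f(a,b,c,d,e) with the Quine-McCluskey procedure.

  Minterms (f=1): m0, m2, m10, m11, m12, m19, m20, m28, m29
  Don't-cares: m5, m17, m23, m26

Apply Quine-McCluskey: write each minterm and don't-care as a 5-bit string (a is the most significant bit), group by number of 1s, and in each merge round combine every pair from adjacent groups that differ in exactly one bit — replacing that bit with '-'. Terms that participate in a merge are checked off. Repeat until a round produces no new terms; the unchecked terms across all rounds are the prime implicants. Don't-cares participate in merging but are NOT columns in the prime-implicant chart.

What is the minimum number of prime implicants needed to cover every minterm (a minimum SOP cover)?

6

[col 0] 00000*, 00010*, 00101, 01010*, 01011*, 01100*, 10001*, 10011*, 10100*, 10111*, 11010*, 11100*, 11101*
[col 1] -1010, -1100, 0-010, 000-0, 0101-, 1-100, 10-11, 100-1, 1110-
Prime implicants: -1010, -1100, 0-010, 000-0, 00101, 0101-, 1-100, 10-11, 100-1, 1110-
PI chart (minterm → PIs covering it):
  0 | 000-0  (sole → essential)
  2 | 0-010,000-0
  10 | -1010,0-010,0101-
  11 | 0101-  (sole → essential)
  12 | -1100  (sole → essential)
  19 | 10-11,100-1
  20 | 1-100  (sole → essential)
  28 | -1100,1-100,1110-
  29 | 1110-  (sole → essential)
Essential prime implicants: -1100, 000-0, 0101-, 1-100, 1110-
Petrick residual → 10-11
Minimum SOP uses 6 PIs: bcd'e' + a'b'c'e' + a'bc'd + acd'e' + ab'de + abcd'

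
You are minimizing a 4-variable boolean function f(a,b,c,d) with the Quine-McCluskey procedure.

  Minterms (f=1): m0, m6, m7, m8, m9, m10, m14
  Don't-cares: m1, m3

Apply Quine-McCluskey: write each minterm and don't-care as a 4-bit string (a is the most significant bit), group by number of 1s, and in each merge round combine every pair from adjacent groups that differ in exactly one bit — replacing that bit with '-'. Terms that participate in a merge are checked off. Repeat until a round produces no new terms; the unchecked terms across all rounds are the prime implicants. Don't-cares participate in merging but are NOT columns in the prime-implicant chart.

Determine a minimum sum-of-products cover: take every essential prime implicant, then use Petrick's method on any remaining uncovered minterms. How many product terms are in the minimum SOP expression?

3

Round 0: 0000✓ 0001✓ 0011✓ 0110✓ 0111✓ 1000✓ 1001✓ 1010✓ 1110✓
Round 1: -000✓ -001✓ -110 0-11 00-1 000-✓ 011- 1-10 10-0 100-✓
Round 2: -00-
PIs = {-00-, -110, 0-11, 00-1, 011-, 1-10, 10-0}
Coverage chart:
  m0: -00- ←essential
  m6: -110,011-
  m7: 0-11,011-
  m8: -00-,10-0
  m9: -00- ←essential
  m10: 1-10,10-0
  m14: -110,1-10
Essential: -00-
Petrick residual → 011-, 1-10
Min cover (3 terms): b'c' + a'bc + acd'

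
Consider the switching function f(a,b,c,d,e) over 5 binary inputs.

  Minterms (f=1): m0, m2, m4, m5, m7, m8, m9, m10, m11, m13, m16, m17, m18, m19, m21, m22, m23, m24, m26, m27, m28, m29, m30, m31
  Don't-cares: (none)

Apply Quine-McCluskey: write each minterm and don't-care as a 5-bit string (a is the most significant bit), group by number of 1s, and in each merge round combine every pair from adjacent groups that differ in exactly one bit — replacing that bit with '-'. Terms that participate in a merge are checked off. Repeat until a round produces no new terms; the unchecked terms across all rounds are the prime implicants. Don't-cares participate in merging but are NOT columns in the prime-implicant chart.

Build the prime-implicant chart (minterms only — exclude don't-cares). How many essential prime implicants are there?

3

size-2^0 implicants → 00000(✓)  00010(✓)  00100(✓)  00101(✓)  00111(✓)  01000(✓)  01001(✓)  01010(✓)  01011(✓)  01101(✓)  10000(✓)  10001(✓)  10010(✓)  10011(✓)  10101(✓)  10110(✓)  10111(✓)  11000(✓)  11010(✓)  11011(✓)  11100(✓)  11101(✓)  11110(✓)  11111(✓)
size-2^1 implicants → -0000(✓)  -0010(✓)  -0101(✓)  -0111(✓)  -1000(✓)  -1010(✓)  -1011(✓)  -1101(✓)  0-000(✓)  0-010(✓)  0-101(✓)  00-00  000-0(✓)  001-1(✓)  0010-  01-01  010-0(✓)  010-1(✓)  0100-(✓)  0101-(✓)  1-000(✓)  1-010(✓)  1-011(✓)  1-101(✓)  1-110(✓)  1-111(✓)  10-01(✓)  10-10(✓)  10-11(✓)  100-0(✓)  100-1(✓)  1000-(✓)  1001-(✓)  101-1(✓)  1011-(✓)  11-00(✓)  11-10(✓)  11-11(✓)  110-0(✓)  1101-(✓)  111-0(✓)  111-1(✓)  1110-(✓)  1111-(✓)
size-2^2 implicants → --000(✓)  --010(✓)  --101  -00-0(✓)  -01-1  -10-0(✓)  -101-  0-0-0(✓)  010--  1--10(✓)  1--11(✓)  1-0-0(✓)  1-01-(✓)  1-1-1  1-11-(✓)  10--1  10-1-(✓)  100--  11--0  11-1-(✓)  111--
size-2^3 implicants → --0-0  1--1-
Unchecked terms (primes): --0-0, --101, -01-1, -101-, 00-00, 0010-, 01-01, 010--, 1--1-, 1-1-1, 10--1, 100--, 11--0, 111--
Minterm coverage:
  m0 ⊆ --0-0,00-00
  m2 ⊆ --0-0 [E]
  m4 ⊆ 00-00,0010-
  m5 ⊆ --101,-01-1,0010-
  m7 ⊆ -01-1 [E]
  m8 ⊆ --0-0,010--
  m9 ⊆ 01-01,010--
  m10 ⊆ --0-0,-101-,010--
  m11 ⊆ -101-,010--
  m13 ⊆ --101,01-01
  m16 ⊆ --0-0,100--
  m17 ⊆ 10--1,100--
  m18 ⊆ --0-0,1--1-,100--
  m19 ⊆ 1--1-,10--1,100--
  m21 ⊆ --101,-01-1,1-1-1,10--1
  m22 ⊆ 1--1- [E]
  m23 ⊆ -01-1,1--1-,1-1-1,10--1
  m24 ⊆ --0-0,11--0
  m26 ⊆ --0-0,-101-,1--1-,11--0
  m27 ⊆ -101-,1--1-
  m28 ⊆ 11--0,111--
  m29 ⊆ --101,1-1-1,111--
  m30 ⊆ 1--1-,11--0,111--
  m31 ⊆ 1--1-,1-1-1,111--
E = {--0-0, -01-1, 1--1-}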